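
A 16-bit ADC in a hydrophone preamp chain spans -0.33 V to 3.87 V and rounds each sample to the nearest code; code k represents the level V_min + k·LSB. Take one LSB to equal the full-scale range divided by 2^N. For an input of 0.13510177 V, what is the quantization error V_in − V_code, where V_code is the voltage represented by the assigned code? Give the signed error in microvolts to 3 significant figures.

+23.0 µV

Range = 3.87 − (-0.33) = 4.2 V. LSB = 4.2 V / 2^16 ≈ 64.09 µV.
(V_in − V_min)/LSB = (0.13510177 − (-0.33)) × 65536/4.2 = 7257.3594 → nearest code k = 7257.
V_code = -0.33 + (7257/65536) × 4.2 = 0.13507873535 V.
e = 0.13510177 − (0.13507873535) = +23.0 µV.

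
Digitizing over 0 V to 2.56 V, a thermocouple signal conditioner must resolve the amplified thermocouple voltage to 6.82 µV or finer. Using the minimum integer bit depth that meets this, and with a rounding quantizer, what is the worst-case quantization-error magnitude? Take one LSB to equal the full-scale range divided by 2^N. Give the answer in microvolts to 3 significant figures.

Span = 2.56 V.
Need 2^N ≥ 2.56 V / 6.82 µV = 375400 → N_min = 19.
One LSB is 2.56 V / 524288 = 4.8828 µV.
Half an LSB is 2.44 µV.

2.44 µV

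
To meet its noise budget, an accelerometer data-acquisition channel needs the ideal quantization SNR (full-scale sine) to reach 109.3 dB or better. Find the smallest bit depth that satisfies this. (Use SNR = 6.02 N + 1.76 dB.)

Required N = ⌈(109.3 − 1.76)/6.02⌉ = ⌈17.864⌉ = 18.

18 bits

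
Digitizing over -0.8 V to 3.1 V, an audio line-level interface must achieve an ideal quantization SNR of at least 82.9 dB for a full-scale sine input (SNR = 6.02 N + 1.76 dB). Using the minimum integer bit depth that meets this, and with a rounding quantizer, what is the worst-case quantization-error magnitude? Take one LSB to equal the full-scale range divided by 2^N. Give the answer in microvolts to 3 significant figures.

119 µV

Full-scale range = 3.1 V − (-0.8 V) = 3.9 V.
Required N = ⌈(82.9 − 1.76)/6.02⌉ = ⌈13.478⌉ = 14.
One LSB is 3.9 V / 16384 = 238.04 µV.
Half an LSB is 119 µV.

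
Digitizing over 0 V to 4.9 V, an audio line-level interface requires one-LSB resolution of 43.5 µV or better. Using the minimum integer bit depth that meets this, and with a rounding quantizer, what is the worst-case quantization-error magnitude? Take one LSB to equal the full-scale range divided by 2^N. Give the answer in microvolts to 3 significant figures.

Full-scale range = 4.9 V.
Levels needed ≥ 4.9/43.5 µV = 112600. 2^17 = 131072 suffices, so N_min = 17.
Step size = 4.9/131072 V = 37.384 µV.
Max error for round-to-nearest is LSB/2 = 18.7 µV.

18.7 µV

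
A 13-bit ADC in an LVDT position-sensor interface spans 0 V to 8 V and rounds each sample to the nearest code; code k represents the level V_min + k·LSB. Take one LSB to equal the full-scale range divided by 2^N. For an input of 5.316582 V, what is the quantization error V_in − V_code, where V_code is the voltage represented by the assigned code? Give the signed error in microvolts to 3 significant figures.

Span = 8 V. LSB = 8 V / 2^13 ≈ 0.9766 mV.
Position in LSBs: (5.316582 − (0)) × 8192/8 = 5444.1800; rounding gives k = 5444.
V_code = 0 + (5444/8192) × 8 = 5.316406250 V.
V_in − V_code = 5.316582 − (5.316406250) = +176 µV.

+176 µV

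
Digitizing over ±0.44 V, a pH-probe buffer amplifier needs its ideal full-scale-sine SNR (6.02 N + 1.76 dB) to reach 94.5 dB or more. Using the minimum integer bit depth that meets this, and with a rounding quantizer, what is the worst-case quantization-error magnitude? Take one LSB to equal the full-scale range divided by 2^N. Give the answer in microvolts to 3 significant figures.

6.71 µV

Range = 0.44 − (-0.44) = 0.88 V.
Required N = ⌈(94.5 − 1.76)/6.02⌉ = ⌈15.405⌉ = 16.
LSB = 0.88 V ÷ 2^16 = 0.88/65536 V = 13.428 µV.
Max error for round-to-nearest is LSB/2 = 6.71 µV.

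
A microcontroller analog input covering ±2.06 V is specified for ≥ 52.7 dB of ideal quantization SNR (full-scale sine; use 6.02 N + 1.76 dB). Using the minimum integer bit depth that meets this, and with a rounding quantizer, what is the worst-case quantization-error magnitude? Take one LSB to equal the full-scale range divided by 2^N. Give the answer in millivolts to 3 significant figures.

Span: 2.06 V − (-2.06 V) = 4.12 V.
6.02 N + 1.76 ≥ 52.7 gives N ≥ 8.462, so the minimum integer is 9.
Step size = 4.12/512 V = 8.0469 mV.
Max error for round-to-nearest is LSB/2 = 4.02 mV.

4.02 mV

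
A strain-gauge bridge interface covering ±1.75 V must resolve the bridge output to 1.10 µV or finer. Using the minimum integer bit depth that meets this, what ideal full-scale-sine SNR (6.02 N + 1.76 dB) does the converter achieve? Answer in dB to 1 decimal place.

Full-scale range = 1.75 V − (-1.75 V) = 3.5 V.
Levels needed ≥ 3.5/1.10 µV = 3.182e6. 2^22 = 4194304 suffices, so N_min = 22.
SNR = 6.02 × 22 + 1.76 = 134.20 dB.

134.2 dB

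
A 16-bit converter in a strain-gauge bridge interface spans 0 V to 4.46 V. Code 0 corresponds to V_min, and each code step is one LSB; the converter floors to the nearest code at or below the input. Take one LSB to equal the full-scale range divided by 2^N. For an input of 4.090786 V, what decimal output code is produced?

60110

Span = 4.46 V. LSB = 4.46 V / 2^16 ≈ 68.05 µV.
(V_in − V_min) × 2^16/range = (4.090786 − (0)) × 65536/4.46 = 60110.707.
Floor → code = 60110.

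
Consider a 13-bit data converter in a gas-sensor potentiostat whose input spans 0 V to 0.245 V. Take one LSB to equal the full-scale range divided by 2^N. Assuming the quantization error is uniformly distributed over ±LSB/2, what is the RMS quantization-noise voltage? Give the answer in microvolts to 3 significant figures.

V_FS = 0.245 V.
LSB = 0.245 V / 2^13 = 29.907 µV.
σ_q = LSB/√12 = 29.907 µV/3.4641 = 8.63 µV.

8.63 µV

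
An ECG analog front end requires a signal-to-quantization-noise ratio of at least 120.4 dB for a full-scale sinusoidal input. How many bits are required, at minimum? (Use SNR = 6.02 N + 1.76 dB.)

Required N = ⌈(120.4 − 1.76)/6.02⌉ = ⌈19.708⌉ = 20.

20 bits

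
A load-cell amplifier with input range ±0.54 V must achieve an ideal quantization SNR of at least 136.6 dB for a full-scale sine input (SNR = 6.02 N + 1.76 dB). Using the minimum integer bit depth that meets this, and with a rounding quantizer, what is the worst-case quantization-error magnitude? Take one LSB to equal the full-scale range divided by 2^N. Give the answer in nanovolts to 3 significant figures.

Range = 0.54 − (-0.54) = 1.08 V.
6.02 N + 1.76 ≥ 136.6 gives N ≥ 22.399, so the minimum integer is 23.
One LSB is 1.08 V / 8388608 = 128.75 nV.
|e|_max = LSB/2 = 64.4 nV.

64.4 nV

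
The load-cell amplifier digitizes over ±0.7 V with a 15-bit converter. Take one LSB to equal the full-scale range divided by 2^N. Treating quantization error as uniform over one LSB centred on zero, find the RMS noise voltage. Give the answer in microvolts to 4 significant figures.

Span: 0.7 V − (-0.7 V) = 1.4 V.
One LSB is 1.4 V / 32768 = 42.7246 µV.
RMS of a uniform error over width LSB is LSB/√12 = 12.33 µV.

12.33 µV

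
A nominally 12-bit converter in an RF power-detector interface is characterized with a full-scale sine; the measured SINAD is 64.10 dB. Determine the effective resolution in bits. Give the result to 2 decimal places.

(64.10 − 1.76) / 6.02 = 62.34/6.02 = 10.3555 effective bits.

10.36 bits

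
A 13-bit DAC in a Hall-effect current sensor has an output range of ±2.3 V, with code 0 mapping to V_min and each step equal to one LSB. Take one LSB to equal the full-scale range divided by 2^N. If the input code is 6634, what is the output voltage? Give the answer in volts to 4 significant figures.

1.425 V

The full-scale span is 2.3 − (-2.3) = 4.6 V. LSB = 4.6 V / 2^13.
V_out = -2.3 + 6634 × (4.6/8192) V
      = -2.3 + 3.72515 = 1.42515 V.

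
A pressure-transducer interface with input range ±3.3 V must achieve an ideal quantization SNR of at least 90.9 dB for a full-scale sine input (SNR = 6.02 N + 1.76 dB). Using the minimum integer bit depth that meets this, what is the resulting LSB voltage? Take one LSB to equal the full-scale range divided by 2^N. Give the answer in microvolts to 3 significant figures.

Span: 3.3 V − (-3.3 V) = 6.6 V.
Solving 6.02 N ≥ 90.9 − 1.76: N ≥ 14.807. Round up → N = 15.
LSB = 6.6 V / 2^15 = 201 µV.

201 µV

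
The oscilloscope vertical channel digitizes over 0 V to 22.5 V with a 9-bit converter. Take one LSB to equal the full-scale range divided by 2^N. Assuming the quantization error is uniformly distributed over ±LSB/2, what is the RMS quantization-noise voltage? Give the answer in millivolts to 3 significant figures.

12.7 mV

Range is 22.5 V.
One LSB is 22.5 V / 512 = 43.945 mV.
RMS of a uniform error over width LSB is LSB/√12 = 12.7 mV.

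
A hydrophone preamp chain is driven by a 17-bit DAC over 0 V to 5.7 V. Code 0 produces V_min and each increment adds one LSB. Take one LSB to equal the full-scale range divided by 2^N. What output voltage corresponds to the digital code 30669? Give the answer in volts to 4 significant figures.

V_FS = 5.7 V. LSB = 5.7 V / 2^17.
V_out = 0 + 30669 × (5.7/131072) V
      = 0 + 1.33372 = 1.33372 V.

1.334 V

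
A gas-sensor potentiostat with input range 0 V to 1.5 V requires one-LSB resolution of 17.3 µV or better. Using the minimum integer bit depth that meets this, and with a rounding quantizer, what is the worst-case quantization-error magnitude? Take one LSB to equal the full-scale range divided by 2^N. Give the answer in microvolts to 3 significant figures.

Span = 1.5 V.
Need 2^N ≥ 1.5 V / 17.3 µV = 86710 → N_min = 17.
One LSB is 1.5 V / 131072 = 11.444 µV.
|e|_max = LSB/2 = 5.72 µV.

5.72 µV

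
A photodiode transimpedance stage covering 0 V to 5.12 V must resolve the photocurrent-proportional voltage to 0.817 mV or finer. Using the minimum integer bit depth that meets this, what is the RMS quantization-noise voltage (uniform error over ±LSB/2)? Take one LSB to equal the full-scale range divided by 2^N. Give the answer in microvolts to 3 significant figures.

Span = 5.12 V.
Need 2^N ≥ 5.12 V / 0.817 mV = 6267 → N_min = 13.
Step size = 5.12/8192 V = 0.62500 mV.
RMS noise = LSB/√12 = 180 µV.

180 µV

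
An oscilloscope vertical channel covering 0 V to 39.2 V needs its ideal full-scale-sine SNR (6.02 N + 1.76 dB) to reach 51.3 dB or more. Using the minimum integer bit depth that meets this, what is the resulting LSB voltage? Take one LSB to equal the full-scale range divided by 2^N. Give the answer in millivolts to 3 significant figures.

V_FS = 39.2 V.
Solving 6.02 N ≥ 51.3 − 1.76: N ≥ 8.229. Round up → N = 9.
Step size = 39.2/512 V = 76.6 mV.

76.6 mV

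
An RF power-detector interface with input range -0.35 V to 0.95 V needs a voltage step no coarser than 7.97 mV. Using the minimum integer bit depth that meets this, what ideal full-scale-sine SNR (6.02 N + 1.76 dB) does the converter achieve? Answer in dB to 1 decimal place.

49.9 dB

Span: 0.95 V − (-0.35 V) = 1.3 V.
Levels needed ≥ 1.3/7.97 mV = 163.1. 2^8 = 256 suffices, so N_min = 8.
SNR = 6.02 × 8 + 1.76 = 49.92 dB.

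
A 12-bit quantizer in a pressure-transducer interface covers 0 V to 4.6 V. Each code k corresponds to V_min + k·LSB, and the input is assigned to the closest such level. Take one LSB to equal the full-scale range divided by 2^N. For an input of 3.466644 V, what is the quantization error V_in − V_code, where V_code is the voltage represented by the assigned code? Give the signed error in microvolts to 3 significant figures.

V_FS = 4.6 V. LSB = 4.6 V / 2^12 ≈ 1.123 mV.
(3.466644 − (0)) / LSB = 3.466644 × 4096/4.6 = 3086.8204. Nearest integer: k = 3087.
V_code = 0 + (3087/4096) × 4.6 = 3.466845703 V.
e = 3.466644 − (3.466845703) = −202 µV.

−202 µV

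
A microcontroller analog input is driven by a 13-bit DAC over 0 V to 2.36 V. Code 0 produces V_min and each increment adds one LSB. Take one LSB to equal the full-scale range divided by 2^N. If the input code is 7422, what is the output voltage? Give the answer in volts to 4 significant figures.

Range is 2.36 V. LSB = 2.36 V / 2^13.
V_out = V_min + code × LSB = 0 V + 7422 × 2.36 V / 8192
      = 0 + 2.13817 = 2.13817 V.

2.138 V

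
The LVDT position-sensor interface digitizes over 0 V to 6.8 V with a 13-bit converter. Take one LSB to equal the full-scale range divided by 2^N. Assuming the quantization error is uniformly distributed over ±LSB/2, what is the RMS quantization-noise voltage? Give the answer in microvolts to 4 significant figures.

239.6 µV

V_FS = 6.8 V.
Step size = 6.8/8192 V = 0.830078 mV.
V_rms = LSB/√12 = 0.830078 mV / √12 = 239.6 µV.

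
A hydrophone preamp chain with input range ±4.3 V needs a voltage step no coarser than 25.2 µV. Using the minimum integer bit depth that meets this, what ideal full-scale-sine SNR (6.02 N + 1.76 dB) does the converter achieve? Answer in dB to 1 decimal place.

Range = 4.3 − (-4.3) = 8.6 V.
Need 2^N ≥ 8.6 V / 25.2 µV = 341300 → N_min = 19.
6.02(19) + 1.76 = 116.14 dB.

116.1 dB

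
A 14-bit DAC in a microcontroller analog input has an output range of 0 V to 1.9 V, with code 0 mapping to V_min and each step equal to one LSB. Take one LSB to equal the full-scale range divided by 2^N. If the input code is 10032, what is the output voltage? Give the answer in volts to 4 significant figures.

1.163 V

V_FS = 1.9 V. LSB = 1.9 V / 2^14.
Output = V_min + (10032/16384) × range = 0 + 0.612305 × 1.9 V
      = 0 V + 1.16338 V = 1.16338 V.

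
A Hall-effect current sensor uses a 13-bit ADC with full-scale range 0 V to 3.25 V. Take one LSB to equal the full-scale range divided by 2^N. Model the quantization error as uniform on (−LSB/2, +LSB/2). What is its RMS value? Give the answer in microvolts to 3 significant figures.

115 µV

Full-scale range = 3.25 V.
Step size = 3.25/8192 V = 396.73 µV.
RMS of a uniform error over width LSB is LSB/√12 = 115 µV.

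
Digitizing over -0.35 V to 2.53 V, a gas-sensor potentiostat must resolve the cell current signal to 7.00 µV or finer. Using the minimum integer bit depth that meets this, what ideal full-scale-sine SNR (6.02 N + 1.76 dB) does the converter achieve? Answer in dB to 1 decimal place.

The full-scale span is 2.53 − (-0.35) = 2.88 V.
Required number of levels: 2.88/7.00 µV = 411430; smallest N with 2^N ≥ that is 19.
SNR = 6.02 × 19 + 1.76 = 116.14 dB.

116.1 dB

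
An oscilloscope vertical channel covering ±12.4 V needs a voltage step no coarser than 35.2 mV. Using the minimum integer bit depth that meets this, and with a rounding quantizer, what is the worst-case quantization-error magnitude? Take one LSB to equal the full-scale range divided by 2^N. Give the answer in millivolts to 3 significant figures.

Full-scale range = 12.4 V − (-12.4 V) = 24.8 V.
Need 2^N ≥ 24.8 V / 35.2 mV = 704.5 → N_min = 10.
Step size = 24.8/1024 V = 24.219 mV.
Half an LSB is 12.1 mV.

12.1 mV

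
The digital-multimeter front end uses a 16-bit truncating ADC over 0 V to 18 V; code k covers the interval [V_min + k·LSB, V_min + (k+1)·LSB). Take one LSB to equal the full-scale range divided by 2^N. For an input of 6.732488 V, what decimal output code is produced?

24512

Range is 18 V. LSB = 18 V / 2^16 ≈ 274.7 µV.
(V_in − V_min) × 2^16/range = (6.732488 − (0)) × 65536/18 = 24512.241.
Floor → code = 24512.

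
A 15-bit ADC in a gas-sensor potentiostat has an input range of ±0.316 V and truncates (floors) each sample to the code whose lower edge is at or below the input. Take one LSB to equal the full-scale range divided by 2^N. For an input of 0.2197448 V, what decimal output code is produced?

The full-scale span is 0.316 − (-0.316) = 0.632 V. LSB = 0.632 V / 2^15 ≈ 19.29 µV.
(V_in − V_min) × 2^15/range = (0.2197448 − (-0.316)) × 32768/0.632 = 27777.351.
Floor → code = 27777.

27777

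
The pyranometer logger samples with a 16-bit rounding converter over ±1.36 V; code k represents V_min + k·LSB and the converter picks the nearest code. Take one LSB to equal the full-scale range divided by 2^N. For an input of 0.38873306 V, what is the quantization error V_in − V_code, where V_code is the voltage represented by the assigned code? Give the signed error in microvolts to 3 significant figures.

Full-scale range = 1.36 V − (-1.36 V) = 2.72 V. LSB = 2.72 V / 2^16 ≈ 41.50 µV.
(V_in − V_min)/LSB = (0.38873306 − (-1.36)) × 65536/2.72 = 42134.1801 → nearest code k = 42134.
V_code = -1.36 + (42134/65536) × 2.72 = 0.38872558594 V.
e = 0.38873306 − (0.38872558594) = +7.47 µV.

+7.47 µV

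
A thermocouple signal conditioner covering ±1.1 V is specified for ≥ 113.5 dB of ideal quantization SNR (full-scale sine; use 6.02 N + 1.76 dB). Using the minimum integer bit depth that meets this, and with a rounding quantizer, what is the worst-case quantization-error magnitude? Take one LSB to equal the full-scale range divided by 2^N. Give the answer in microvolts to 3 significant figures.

2.10 µV

Span: 1.1 V − (-1.1 V) = 2.2 V.
6.02 N + 1.76 ≥ 113.5 gives N ≥ 18.561, so the minimum integer is 19.
One LSB is 2.2 V / 524288 = 4.1962 µV.
Half an LSB is 2.10 µV.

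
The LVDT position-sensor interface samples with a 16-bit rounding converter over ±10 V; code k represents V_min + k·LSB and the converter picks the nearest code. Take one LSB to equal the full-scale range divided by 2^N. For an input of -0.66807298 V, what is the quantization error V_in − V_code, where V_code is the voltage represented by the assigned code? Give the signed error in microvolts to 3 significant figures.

Span: 10 V − (-10 V) = 20 V. LSB = 20 V / 2^16 ≈ 305.2 µV.
(-0.66807298 − (-10)) / LSB = 9.33192702 × 65536/20 = 30578.8585. Nearest integer: k = 30579.
V_code = V_min + k × range/2^16 = -10 + 30579 × 20/65536 = -0.66802978516 V.
e = -0.66807298 − (-0.66802978516) = −43.2 µV.

−43.2 µV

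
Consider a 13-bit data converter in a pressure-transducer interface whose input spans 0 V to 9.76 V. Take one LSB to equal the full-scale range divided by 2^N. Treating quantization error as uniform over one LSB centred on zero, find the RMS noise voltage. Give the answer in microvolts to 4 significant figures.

343.9 µV

Span = 9.76 V.
Step size = 9.76/8192 V = 1.19141 mV.
RMS of a uniform error over width LSB is LSB/√12 = 343.9 µV.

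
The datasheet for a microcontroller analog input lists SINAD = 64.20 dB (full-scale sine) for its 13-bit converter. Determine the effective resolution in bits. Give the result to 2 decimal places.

10.37 bits

ENOB = (SINAD − 1.76) / 6.02 = (64.20 − 1.76) / 6.02 = 62.44 / 6.02 = 10.3721.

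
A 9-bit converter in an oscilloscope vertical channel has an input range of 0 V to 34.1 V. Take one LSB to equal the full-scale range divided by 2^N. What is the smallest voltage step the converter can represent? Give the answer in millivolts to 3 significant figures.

Span = 34.1 V.
2^9 = 512 levels.
One LSB is 34.1 V / 512 = 66.6 mV.

66.6 mV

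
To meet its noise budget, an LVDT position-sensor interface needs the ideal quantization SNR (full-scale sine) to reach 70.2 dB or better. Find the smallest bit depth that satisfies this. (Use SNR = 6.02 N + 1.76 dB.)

12 bits

Solving 6.02 N ≥ 70.2 − 1.76: N ≥ 11.369. Round up → N = 12.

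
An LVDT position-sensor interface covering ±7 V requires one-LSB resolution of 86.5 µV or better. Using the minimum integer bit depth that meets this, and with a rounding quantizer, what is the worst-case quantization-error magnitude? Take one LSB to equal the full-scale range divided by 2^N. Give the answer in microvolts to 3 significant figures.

26.7 µV

The full-scale span is 7 − (-7) = 14 V.
14 V / 86.5 µV = 161800. Since 2^17 = 131072 and 2^18 = 262144, N = 18.
LSB = 14 V / 2^18 = 53.406 µV.
Half an LSB is 26.7 µV.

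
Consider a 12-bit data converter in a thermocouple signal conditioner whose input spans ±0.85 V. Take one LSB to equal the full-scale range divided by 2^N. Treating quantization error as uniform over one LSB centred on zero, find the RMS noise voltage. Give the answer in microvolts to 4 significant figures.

The full-scale span is 0.85 − (-0.85) = 1.7 V.
Step size = 1.7/4096 V = 415.039 µV.
For a uniform distribution on [−LSB/2, +LSB/2], V_rms = LSB/√12 = 415.039 µV/3.4641 = 119.8 µV.

119.8 µV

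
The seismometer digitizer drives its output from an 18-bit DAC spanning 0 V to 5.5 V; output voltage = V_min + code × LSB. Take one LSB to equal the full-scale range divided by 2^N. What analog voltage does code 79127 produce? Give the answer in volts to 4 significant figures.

V_FS = 5.5 V. LSB = 5.5 V / 2^18.
V_out = 0 + 79127 × (5.5/262144) V
      = 0 V + 1.66015 V = 1.66015 V.

1.660 V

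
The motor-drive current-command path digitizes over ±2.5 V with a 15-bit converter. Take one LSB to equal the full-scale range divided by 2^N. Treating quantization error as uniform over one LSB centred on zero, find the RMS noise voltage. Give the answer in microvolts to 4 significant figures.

Range = 2.5 − (-2.5) = 5 V.
One LSB is 5 V / 32768 = 152.588 µV.
σ_q = LSB/√12 = 152.588 µV/3.4641 = 44.05 µV.

44.05 µV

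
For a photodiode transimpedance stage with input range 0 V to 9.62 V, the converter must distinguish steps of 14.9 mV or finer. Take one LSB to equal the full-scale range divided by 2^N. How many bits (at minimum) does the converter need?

Full-scale range = 9.62 V.
Required number of levels: 9.62/14.9 mV = 645.64; smallest N with 2^N ≥ that is 10.

10 bits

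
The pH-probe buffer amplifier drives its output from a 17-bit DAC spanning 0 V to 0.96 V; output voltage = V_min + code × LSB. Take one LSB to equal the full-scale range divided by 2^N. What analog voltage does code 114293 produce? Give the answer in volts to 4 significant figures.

0.8371 V

Span = 0.96 V. LSB = 0.96 V / 2^17.
V_out = 0 + 114293 × (0.96/131072) V
      = 0 + 0.837107 = 0.837107 V.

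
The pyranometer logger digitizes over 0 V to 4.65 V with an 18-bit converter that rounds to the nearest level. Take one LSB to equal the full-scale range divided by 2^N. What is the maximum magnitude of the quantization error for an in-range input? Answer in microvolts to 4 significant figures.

Range is 4.65 V.
LSB = 4.65 V ÷ 2^18 = 4.65/262144 V = 17.7383 µV.
A rounding quantizer has |error| ≤ LSB/2 = 8.869 µV.

8.869 µV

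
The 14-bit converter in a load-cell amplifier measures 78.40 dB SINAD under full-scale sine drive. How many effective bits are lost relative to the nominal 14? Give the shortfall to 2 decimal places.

N_eff = (78.40 − 1.76)/6.02 = 12.7309 bits.
Shortfall = 14 − 12.7309 = 1.2691 bits.

1.27 bits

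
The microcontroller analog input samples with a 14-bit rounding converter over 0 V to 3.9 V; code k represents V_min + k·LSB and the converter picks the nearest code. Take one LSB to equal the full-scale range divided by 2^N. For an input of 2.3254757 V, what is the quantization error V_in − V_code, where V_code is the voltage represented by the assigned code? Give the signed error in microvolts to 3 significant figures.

Span = 3.9 V. LSB = 3.9 V / 2^14 ≈ 238.0 µV.
(V_in − V_min)/LSB = (2.3254757 − (0)) × 16384/3.9 = 9769.3830 → nearest code k = 9769.
V_code = V_min + k × range/2^14 = 0 + 9769 × 3.9/16384 = 2.3253845215 V.
V_in − V_code = 2.3254757 − (2.3253845215) = +91.2 µV.

+91.2 µV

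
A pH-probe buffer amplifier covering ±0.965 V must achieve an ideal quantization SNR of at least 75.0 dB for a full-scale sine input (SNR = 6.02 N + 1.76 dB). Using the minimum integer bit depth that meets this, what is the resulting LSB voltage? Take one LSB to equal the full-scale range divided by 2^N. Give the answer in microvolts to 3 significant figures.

The full-scale span is 0.965 − (-0.965) = 1.93 V.
6.02 N + 1.76 ≥ 75.0 gives N ≥ 12.166, so the minimum integer is 13.
One LSB is 1.93 V / 8192 = 236 µV.

236 µV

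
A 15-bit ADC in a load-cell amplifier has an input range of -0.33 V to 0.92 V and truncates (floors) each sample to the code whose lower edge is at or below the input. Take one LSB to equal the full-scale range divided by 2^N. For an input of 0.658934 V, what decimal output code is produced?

25924

Full-scale range = 0.92 V − (-0.33 V) = 1.25 V. LSB = 1.25 V / 2^15 ≈ 38.15 µV.
code = ⌊(V_in − V_min)/LSB⌋ = ⌊(V_in − V_min) × 2^15 / range⌋
     = ⌊(0.658934 − (-0.33)) × 32768 / 1.25⌋ = ⌊0.988934 × 32768/1.25⌋
     = ⌊25924.311⌋ = 25924.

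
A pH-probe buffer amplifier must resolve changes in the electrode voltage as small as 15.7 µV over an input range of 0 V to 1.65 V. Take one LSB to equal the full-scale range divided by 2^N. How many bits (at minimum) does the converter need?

Range is 1.65 V.
Levels needed ≥ 1.65/15.7 µV = 105100. 2^17 = 131072 suffices, so N_min = 17.

17 bits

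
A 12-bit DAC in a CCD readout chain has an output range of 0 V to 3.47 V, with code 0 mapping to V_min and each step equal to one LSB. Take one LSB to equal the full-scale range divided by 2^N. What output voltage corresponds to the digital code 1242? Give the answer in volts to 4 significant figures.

1.052 V

Span = 3.47 V. LSB = 3.47 V / 2^12.
Output = V_min + (1242/4096) × range = 0 + 0.303223 × 3.47 V
      = 0 + 1.05218 = 1.05218 V.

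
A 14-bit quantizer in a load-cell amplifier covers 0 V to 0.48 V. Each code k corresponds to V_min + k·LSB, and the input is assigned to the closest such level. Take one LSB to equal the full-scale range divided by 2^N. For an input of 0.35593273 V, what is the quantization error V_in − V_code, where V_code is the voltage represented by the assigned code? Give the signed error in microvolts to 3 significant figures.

+5.00 µV

Range is 0.48 V. LSB = 0.48 V / 2^14 ≈ 29.30 µV.
Position in LSBs: (0.35593273 − (0)) × 16384/0.48 = 12149.1705; rounding gives k = 12149.
Reconstructed level: 0 + 12149 × 0.48/16384 V = 0.35592773438 V.
V_in − V_code = 0.35593273 − (0.35592773438) = +5.00 µV.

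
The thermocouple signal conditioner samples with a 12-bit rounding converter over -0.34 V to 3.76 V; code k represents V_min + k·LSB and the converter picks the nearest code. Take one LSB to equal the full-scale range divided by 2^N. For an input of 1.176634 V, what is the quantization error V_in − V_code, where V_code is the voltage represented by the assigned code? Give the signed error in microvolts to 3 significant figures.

+155 µV

The full-scale span is 3.76 − (-0.34) = 4.1 V. LSB = 4.1 V / 2^12 ≈ 1.001 mV.
(V_in − V_min)/LSB = (1.176634 − (-0.34)) × 4096/4.1 = 1515.1544 → nearest code k = 1515.
V_code = V_min + k × range/2^12 = -0.34 + 1515 × 4.1/4096 = 1.176479492 V.
e = 1.176634 − (1.176479492) = +155 µV.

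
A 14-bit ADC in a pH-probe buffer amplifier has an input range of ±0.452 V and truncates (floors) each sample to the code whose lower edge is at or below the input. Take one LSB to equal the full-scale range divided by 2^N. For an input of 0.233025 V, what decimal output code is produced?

Full-scale range = 0.452 V − (-0.452 V) = 0.904 V. LSB = 0.904 V / 2^14 ≈ 55.18 µV.
code = ⌊(V_in − V_min)/LSB⌋ = ⌊(V_in − V_min) × 2^14 / range⌋
     = ⌊(0.233025 − (-0.452)) × 16384 / 0.904⌋ = ⌊0.685025 × 16384/0.904⌋
     = ⌊12415.320⌋ = 12415.

12415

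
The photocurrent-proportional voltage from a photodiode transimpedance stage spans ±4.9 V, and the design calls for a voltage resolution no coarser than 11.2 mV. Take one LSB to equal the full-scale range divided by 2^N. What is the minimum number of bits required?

10 bits

The full-scale span is 4.9 − (-4.9) = 9.8 V.
Levels needed ≥ 9.8/11.2 mV = 875.0. 2^10 = 1024 suffices, so N_min = 10.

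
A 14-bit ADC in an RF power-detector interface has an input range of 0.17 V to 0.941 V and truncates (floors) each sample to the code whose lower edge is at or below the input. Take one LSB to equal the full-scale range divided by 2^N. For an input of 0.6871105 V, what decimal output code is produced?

10988

The full-scale span is 0.941 − (0.17) = 0.771 V. LSB = 0.771 V / 2^14 ≈ 47.06 µV.
V_in − V_min = 0.6871105 − (0.17) = 0.5171105 V.
Divide by LSB: 0.5171105 × 16384/0.771 = 10988.7658.
Truncating gives code 10988.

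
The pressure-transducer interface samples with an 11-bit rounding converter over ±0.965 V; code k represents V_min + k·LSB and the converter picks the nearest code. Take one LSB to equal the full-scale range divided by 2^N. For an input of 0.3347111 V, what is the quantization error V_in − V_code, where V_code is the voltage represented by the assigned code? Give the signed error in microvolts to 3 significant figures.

The full-scale span is 0.965 − (-0.965) = 1.93 V. LSB = 1.93 V / 2^11 ≈ 0.9424 mV.
Position in LSBs: (0.3347111 − (-0.965)) × 2048/1.93 = 1379.1753; rounding gives k = 1379.
V_code = V_min + k × range/2^11 = -0.965 + 1379 × 1.93/2048 = 0.3345458984 V.
e = 0.3347111 − (0.3345458984) = +165 µV.

+165 µV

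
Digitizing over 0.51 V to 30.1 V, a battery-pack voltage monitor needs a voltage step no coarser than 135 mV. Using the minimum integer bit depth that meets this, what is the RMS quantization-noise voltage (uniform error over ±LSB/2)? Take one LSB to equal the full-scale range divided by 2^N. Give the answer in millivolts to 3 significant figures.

The full-scale span is 30.1 − (0.51) = 29.59 V.
Need 2^N ≥ 29.59 V / 135 mV = 219.2 → N_min = 8.
One LSB is 29.59 V / 256 = 115.59 mV.
σ_q = LSB/√12 = 115.59 mV/3.4641 = 33.4 mV.

33.4 mV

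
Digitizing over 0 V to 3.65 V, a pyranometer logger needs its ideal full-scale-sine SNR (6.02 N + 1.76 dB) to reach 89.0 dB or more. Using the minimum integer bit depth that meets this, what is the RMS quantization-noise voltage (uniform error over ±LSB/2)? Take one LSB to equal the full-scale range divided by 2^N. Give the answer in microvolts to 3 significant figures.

32.2 µV

Span = 3.65 V.
Solving 6.02 N ≥ 89.0 − 1.76: N ≥ 14.492. Round up → N = 15.
Step size = 3.65/32768 V = 111.39 µV.
σ_q = LSB/√12 = 111.39 µV/3.4641 = 32.2 µV.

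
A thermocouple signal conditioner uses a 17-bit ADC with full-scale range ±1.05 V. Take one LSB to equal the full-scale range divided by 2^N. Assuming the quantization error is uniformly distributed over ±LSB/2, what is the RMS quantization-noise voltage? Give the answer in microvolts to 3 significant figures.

Full-scale range = 1.05 V − (-1.05 V) = 2.1 V.
One LSB is 2.1 V / 131072 = 16.022 µV.
σ_q = LSB/√12 = 16.022 µV/3.4641 = 4.63 µV.

4.63 µV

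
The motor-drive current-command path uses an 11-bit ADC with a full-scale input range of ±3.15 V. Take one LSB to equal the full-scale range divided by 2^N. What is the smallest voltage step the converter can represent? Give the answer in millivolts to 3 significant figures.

3.08 mV

Full-scale range = 3.15 V − (-3.15 V) = 6.3 V.
2^11 = 2048 levels.
LSB = 6.3 V / 2^11 = 3.08 mV.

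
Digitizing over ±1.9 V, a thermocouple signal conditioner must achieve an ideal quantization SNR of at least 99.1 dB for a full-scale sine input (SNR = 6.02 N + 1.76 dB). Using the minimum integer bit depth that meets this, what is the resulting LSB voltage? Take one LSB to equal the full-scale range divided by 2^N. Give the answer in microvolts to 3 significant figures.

29.0 µV

Span: 1.9 V − (-1.9 V) = 3.8 V.
Required N = ⌈(99.1 − 1.76)/6.02⌉ = ⌈16.169⌉ = 17.
One LSB is 3.8 V / 131072 = 29.0 µV.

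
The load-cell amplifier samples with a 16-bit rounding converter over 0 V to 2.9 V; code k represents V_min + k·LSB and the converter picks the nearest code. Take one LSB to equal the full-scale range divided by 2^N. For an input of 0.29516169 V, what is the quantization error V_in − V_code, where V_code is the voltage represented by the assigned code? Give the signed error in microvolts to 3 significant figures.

Span = 2.9 V. LSB = 2.9 V / 2^16 ≈ 44.25 µV.
(V_in − V_min)/LSB = (0.29516169 − (0)) × 65536/2.9 = 6670.2471 → nearest code k = 6670.
Reconstructed level: 0 + 6670 × 2.9/65536 V = 0.29515075684 V.
e = 0.29516169 − (0.29515075684) = +10.9 µV.

+10.9 µV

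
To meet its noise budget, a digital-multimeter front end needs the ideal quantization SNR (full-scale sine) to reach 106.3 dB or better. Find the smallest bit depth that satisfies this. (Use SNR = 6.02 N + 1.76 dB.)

N ≥ (106.3 − 1.76)/6.02 = 17.365 → N_min = 18.

18 bits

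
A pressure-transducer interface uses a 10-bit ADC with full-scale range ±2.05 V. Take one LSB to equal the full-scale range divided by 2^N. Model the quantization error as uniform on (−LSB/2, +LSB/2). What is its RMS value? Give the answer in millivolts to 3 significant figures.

The full-scale span is 2.05 − (-2.05) = 4.1 V.
LSB = 4.1 V ÷ 2^10 = 4.1/1024 V = 4.0039 mV.
σ_q = LSB/√12 = 4.0039 mV/3.4641 = 1.16 mV.

1.16 mV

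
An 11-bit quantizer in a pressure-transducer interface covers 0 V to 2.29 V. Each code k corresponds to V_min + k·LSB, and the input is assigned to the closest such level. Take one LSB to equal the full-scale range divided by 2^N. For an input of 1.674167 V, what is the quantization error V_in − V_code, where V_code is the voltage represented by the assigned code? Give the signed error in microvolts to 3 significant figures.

+275 µV

V_FS = 2.29 V. LSB = 2.29 V / 2^11 ≈ 1.118 mV.
(1.674167 − (0)) / LSB = 1.674167 × 2048/2.29 = 1497.2463. Nearest integer: k = 1497.
V_code = V_min + k × range/2^11 = 0 + 1497 × 2.29/2048 = 1.673891602 V.
V_in − V_code = 1.674167 − (1.673891602) = +275 µV.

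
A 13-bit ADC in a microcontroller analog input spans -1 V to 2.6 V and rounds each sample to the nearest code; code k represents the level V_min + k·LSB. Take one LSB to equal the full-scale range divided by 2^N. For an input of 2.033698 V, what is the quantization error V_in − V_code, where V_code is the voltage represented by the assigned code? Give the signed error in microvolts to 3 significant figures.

Span: 2.6 V − (-1 V) = 3.6 V. LSB = 3.6 V / 2^13 ≈ 439.5 µV.
(2.033698 − (-1)) / LSB = 3.033698 × 8192/3.6 = 6903.3483. Nearest integer: k = 6903.
V_code = -1 + (6903/8192) × 3.6 = 2.033544922 V.
V_in − V_code = 2.033698 − (2.033544922) = +153 µV.

+153 µV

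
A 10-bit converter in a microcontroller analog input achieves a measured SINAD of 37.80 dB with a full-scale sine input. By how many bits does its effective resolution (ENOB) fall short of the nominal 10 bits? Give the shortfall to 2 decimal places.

ENOB = (SINAD − 1.76)/6.02 = (37.80 − 1.76)/6.02 = 5.9867 bits.
Lost resolution: 10 − 5.9867 = 4.0133 bits.

4.01 bits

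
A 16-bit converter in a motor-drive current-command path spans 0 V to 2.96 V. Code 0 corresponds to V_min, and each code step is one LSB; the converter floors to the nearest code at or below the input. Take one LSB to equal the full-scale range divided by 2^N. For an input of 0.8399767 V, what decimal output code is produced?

Range is 2.96 V. LSB = 2.96 V / 2^16 ≈ 45.17 µV.
V_in − V_min = 0.8399767 − (0) = 0.8399767 V.
Divide by LSB: 0.8399767 × 65536/2.96 = 18597.5382.
Truncating gives code 18597.

18597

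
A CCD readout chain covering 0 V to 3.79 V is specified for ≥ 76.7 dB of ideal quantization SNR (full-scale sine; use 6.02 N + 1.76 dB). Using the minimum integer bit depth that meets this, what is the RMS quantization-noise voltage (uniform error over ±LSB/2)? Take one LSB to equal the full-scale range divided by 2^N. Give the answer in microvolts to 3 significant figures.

Span = 3.79 V.
Solving 6.02 N ≥ 76.7 − 1.76: N ≥ 12.449. Round up → N = 13.
Step size = 3.79/8192 V = 462.65 µV.
RMS noise = LSB/√12 = 134 µV.

134 µV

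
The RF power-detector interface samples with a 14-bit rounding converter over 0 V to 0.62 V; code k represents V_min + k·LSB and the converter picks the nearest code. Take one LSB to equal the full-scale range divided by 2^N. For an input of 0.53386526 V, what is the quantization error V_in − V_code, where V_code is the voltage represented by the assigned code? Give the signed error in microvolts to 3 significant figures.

−6.81 µV

Span = 0.62 V. LSB = 0.62 V / 2^14 ≈ 37.84 µV.
(V_in − V_min)/LSB = (0.53386526 − (0)) × 16384/0.62 = 14107.8200 → nearest code k = 14108.
Reconstructed level: 0 + 14108 × 0.62/16384 V = 0.53387207031 V.
V_in − V_code = 0.53386526 − (0.53387207031) = −6.81 µV.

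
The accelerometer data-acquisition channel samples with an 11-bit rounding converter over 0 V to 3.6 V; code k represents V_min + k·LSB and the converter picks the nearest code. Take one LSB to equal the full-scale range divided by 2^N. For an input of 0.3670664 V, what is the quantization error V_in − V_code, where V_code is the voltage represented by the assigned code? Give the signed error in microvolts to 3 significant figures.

Full-scale range = 3.6 V. LSB = 3.6 V / 2^11 ≈ 1.758 mV.
(0.3670664 − (0)) / LSB = 0.3670664 × 2048/3.6 = 208.8200. Nearest integer: k = 209.
V_code = V_min + k × range/2^11 = 0 + 209 × 3.6/2048 = 0.3673828125 V.
Error = V_in − V_code = 0.3670664 − (0.3673828125) = −316 µV.

−316 µV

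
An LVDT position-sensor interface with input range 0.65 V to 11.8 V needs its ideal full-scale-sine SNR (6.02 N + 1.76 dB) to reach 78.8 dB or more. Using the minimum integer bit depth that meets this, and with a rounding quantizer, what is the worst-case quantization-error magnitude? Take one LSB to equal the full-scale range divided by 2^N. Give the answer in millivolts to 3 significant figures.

Range = 11.8 − (0.65) = 11.15 V.
Required N = ⌈(78.8 − 1.76)/6.02⌉ = ⌈12.797⌉ = 13.
One LSB is 11.15 V / 8192 = 1.3611 mV.
Max error for round-to-nearest is LSB/2 = 0.681 mV.

0.681 mV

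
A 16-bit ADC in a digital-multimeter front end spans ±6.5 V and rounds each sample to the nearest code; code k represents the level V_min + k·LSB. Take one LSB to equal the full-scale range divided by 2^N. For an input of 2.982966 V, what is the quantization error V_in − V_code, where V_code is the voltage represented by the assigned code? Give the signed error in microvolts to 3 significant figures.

−35.7 µV

The full-scale span is 6.5 − (-6.5) = 13 V. LSB = 13 V / 2^16 ≈ 198.4 µV.
(V_in − V_min)/LSB = (2.982966 − (-6.5)) × 65536/13 = 47805.8200 → nearest code k = 47806.
Reconstructed level: -6.5 + 47806 × 13/65536 V = 2.9830017090 V.
e = 2.982966 − (2.9830017090) = −35.7 µV.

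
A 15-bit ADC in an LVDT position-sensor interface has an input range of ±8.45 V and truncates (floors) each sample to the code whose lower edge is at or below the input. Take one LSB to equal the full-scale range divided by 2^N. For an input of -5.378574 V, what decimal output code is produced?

5955

Span: 8.45 V − (-8.45 V) = 16.9 V. LSB = 16.9 V / 2^15 ≈ 0.5157 mV.
(V_in − V_min) × 2^15/range = (-5.378574 − (-8.45)) × 32768/16.9 = 5955.295.
Floor → code = 5955.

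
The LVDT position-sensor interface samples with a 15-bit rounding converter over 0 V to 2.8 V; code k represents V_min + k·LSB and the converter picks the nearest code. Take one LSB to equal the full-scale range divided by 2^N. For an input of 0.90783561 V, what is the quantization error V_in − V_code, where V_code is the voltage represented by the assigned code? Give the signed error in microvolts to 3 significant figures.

Range is 2.8 V. LSB = 2.8 V / 2^15 ≈ 85.45 µV.
Position in LSBs: (0.90783561 − (0)) × 32768/2.8 = 10624.2705; rounding gives k = 10624.
V_code = V_min + k × range/2^15 = 0 + 10624 × 2.8/32768 = 0.90781250000 V.
e = 0.90783561 − (0.90781250000) = +23.1 µV.

+23.1 µV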